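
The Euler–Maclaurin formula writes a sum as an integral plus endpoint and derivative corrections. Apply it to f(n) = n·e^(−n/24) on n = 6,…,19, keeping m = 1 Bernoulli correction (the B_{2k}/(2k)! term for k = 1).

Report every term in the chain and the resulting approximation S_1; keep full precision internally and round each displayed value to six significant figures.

S_1 ≈ 99.7486

∫_6^19 x·e^(−x/24) dx evaluates to 93.1487.
Endpoint term: (f(6) + f(19))/2 = (4.67280 + 8.60869)/2 = 6.64075.
Running total after boundary: 99.7894.
Correction k=1: B_{2}/2! · (f^{(1)}(19) − f^{(1)}(6)) = 1/12 · (0.0943935 − 0.584101) = -0.0408089.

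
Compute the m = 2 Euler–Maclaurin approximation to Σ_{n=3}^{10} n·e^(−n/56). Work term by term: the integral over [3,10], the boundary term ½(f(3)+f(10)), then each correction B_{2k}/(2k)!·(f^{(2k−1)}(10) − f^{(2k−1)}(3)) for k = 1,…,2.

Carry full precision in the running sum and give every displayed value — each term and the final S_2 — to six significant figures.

∫_3^10 x·e^(−x/56) dx evaluates to 40.0855.
Endpoint term: (f(3) + f(10))/2 = (2.84351 + 8.36464)/2 = 5.60408.
Running total after boundary: 45.6895.
k=1: B_{2}/(2)! × [f^{(1)}(10) − f^{(1)}(3)] = 1/12 × (0.687096 − 0.897061) = -0.0174971.
Partial sum through k=1: 45.6720.
k=2: B_{4}/(4)! × [f^{(3)}(10) − f^{(3)}(3)] = −1/720 × (0.000752559 − 0.000890541) = 1.91642e-07.

S_2 ≈ 45.6720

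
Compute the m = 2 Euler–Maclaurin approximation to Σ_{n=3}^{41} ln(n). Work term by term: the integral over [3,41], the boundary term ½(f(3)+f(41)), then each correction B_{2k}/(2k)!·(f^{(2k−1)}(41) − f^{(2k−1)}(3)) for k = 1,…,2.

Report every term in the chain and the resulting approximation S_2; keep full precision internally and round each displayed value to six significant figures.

The integral term ∫_3^41 ln(x) dx = 110.961.
Endpoint term: (f(3) + f(41))/2 = (1.09861 + 3.71357)/2 = 2.40609.
Integral + boundary = 113.367.
Correction k=1: B_{2}/2! · (f^{(1)}(41) − f^{(1)}(3)) = 1/12 · (0.0243902 − 0.333333) = -0.0257453.
After k=1: 113.341.
Correction k=2: B_{4}/4! · (f^{(3)}(41) − f^{(3)}(3)) = −1/720 · (2.90187e-05 − 0.0740741) = 0.000102840.

S_2 ≈ 113.341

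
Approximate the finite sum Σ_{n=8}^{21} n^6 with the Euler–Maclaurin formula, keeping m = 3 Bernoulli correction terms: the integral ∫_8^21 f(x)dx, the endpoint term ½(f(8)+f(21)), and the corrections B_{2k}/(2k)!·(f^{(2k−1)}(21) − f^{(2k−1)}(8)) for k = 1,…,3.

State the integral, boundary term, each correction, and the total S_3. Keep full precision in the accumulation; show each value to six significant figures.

S_3 ≈ 3.02037e+08

Integral: ∫_8^21 x^6 dx = 2.56999e+08.
½[f(8) + f(21)] = ½[262144 + 8.57661e+07] = 4.30141e+07.
Running total after boundary: 3.00013e+08.
Correction k=1: B_{2}/2! · (f^{(1)}(21) − f^{(1)}(8)) = 1/12 · (2.45046e+07 − 196608) = 2.02567e+06.
Running total after k=1: 3.02039e+08.
Correction k=2: B_{4}/4! · (f^{(3)}(21) − f^{(3)}(8)) = −1/720 · (1.11132e+06 − 61440.0) = -1458.17.
Running total after k=2: 3.02037e+08.
Correction k=3: B_{6}/6! · (f^{(5)}(21) − f^{(5)}(8)) = 1/30240 · (15120.0 − 5760.00) = 0.309524.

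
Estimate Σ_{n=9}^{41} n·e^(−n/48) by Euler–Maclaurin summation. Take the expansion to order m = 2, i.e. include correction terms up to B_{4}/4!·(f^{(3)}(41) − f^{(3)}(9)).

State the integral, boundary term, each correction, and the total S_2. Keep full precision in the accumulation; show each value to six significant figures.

S_2 ≈ 462.304

Integral: ∫_9^41 x·e^(−x/48) dx = 449.899.
Boundary: ½(f(9) + f(41)) = ½(7.46126 + 17.4511) = 12.4562.
Integral + boundary = 462.355.
Order-1 term: 1/12 · (0.0620722 − 0.673586) = -0.0509595.
Partial sum through k=1: 462.304.
Order-2 term: −1/720 · (0.000396418 − 0.00101200) = 8.54972e-07.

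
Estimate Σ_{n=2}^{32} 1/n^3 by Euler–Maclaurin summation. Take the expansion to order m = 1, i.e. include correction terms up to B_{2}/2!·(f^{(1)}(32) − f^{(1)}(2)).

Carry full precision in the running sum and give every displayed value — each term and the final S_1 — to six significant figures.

S_1 ≈ 0.202652

The integral term ∫_2^32 1/x^3 dx = 0.124512.
Boundary: ½(f(2) + f(32)) = ½(0.125000 + 3.05176e-05) = 0.0625153.
So far: 0.187027.
Correction k=1: B_{2}/2! · (f^{(1)}(32) − f^{(1)}(2)) = 1/12 · (-2.86102e-06 − (-0.187500)) = 0.0156248.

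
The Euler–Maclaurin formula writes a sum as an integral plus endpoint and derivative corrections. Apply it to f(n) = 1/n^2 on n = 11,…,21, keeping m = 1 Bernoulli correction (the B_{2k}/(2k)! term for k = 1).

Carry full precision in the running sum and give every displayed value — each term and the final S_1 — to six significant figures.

The integral term ∫_11^21 1/x^2 dx = 0.0432900.
½[f(11) + f(21)] = ½[0.00826446 + 0.00226757] = 0.00526602.
Running total after boundary: 0.0485561.
k=1: B_{2}/(2)! × [f^{(1)}(21) − f^{(1)}(11)] = 1/12 × (-0.000215959 − (-0.00150263)) = 0.000107223.

S_1 ≈ 0.0486633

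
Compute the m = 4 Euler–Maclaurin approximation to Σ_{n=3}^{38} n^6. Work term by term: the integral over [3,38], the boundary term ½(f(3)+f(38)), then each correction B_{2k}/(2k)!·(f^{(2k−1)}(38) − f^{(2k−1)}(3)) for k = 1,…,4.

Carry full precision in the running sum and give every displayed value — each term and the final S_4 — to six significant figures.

S_4 ≈ 1.78902e+10

Integral: ∫_3^38 x^6 dx = 1.63451e+10.
Endpoint term: (f(3) + f(38))/2 = (729.000 + 3.01094e+09)/2 = 1.50547e+09.
So far: 1.78506e+10.
k=1: B_{2}/(2)! × [f^{(1)}(38) − f^{(1)}(3)] = 1/12 × (4.75411e+08 − 1458.00) = 3.96175e+07.
Partial sum through k=1: 1.78902e+10.
k=2: B_{4}/(4)! × [f^{(3)}(38) − f^{(3)}(3)] = −1/720 × (6.58464e+06 − 3240.00) = -9140.83.
Partial sum through k=2: 1.78902e+10.
k=3: B_{6}/(6)! × [f^{(5)}(38) − f^{(5)}(3)] = 1/30240 × (27360.0 − 2160.00) = 0.833333.
Partial sum through k=3: 1.78902e+10.
k=4: B_{8}/(8)! × [f^{(7)}(38) − f^{(7)}(3)] = −1/1209600 × (0.00000 − 0.00000) = 0.00000.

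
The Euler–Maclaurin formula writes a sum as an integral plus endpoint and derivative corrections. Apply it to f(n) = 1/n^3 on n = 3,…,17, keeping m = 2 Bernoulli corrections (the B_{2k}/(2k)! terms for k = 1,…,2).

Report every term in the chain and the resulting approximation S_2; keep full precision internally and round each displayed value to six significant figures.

S_2 ≈ 0.0754149

The integral term ∫_3^17 1/x^3 dx = 0.0538255.
Endpoint term: (f(3) + f(17))/2 = (0.0370370 + 0.000203542)/2 = 0.0186203.
So far: 0.0724457.
Order-1 term: 1/12 · (-3.59191e-05 − (-0.0370370)) = 0.00308343.
After k=1: 0.0755292.
Order-2 term: −1/720 · (-2.48575e-06 − (-0.0823045)) = -0.000114308.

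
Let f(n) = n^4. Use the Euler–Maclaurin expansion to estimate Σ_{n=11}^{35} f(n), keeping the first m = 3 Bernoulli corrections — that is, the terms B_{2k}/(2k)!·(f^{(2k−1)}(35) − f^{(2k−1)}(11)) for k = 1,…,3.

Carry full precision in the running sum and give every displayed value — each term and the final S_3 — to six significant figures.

∫_11^35 x^4 dx evaluates to 1.04722e+07.
Boundary: ½(f(11) + f(35)) = ½(14641.0 + 1.50062e+06) = 757633.
Integral + boundary = 1.12298e+07.
k=1: B_{2}/(2)! × [f^{(1)}(35) − f^{(1)}(11)] = 1/12 × (171500 − 5324.00) = 13848.0.
After k=1: 1.12436e+07.
k=2: B_{4}/(4)! × [f^{(3)}(35) − f^{(3)}(11)] = −1/720 × (840.000 − 264.000) = -0.800000.
After k=2: 1.12436e+07.
k=3: B_{6}/(6)! × [f^{(5)}(35) − f^{(5)}(11)] = 1/30240 × (0.00000 − 0.00000) = 0.00000.

S_3 ≈ 1.12436e+07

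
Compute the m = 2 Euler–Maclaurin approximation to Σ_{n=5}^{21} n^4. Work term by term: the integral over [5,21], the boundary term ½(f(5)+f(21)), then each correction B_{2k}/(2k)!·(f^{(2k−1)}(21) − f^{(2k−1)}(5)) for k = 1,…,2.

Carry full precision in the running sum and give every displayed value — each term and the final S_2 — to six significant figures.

Integral: ∫_5^21 x^4 dx = 816195.
Endpoint term: (f(5) + f(21))/2 = (625.000 + 194481)/2 = 97553.0.
So far: 913748.
Order-1 term: 1/12 · (37044.0 − 500.000) = 3045.33.
Partial sum through k=1: 916794.
Order-2 term: −1/720 · (504.000 − 120.000) = -0.533333.

S_2 ≈ 916793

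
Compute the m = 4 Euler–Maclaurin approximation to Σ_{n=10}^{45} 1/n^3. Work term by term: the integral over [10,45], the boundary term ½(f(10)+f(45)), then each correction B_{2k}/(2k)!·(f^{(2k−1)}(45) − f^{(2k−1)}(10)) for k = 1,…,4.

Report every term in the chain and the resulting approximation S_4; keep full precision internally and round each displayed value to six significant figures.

S_4 ≈ 0.00528343

Integral: ∫_10^45 1/x^3 dx = 0.00475309.
½[f(10) + f(45)] = ½[0.00100000 + 1.09739e-05] = 0.000505487.
Running total after boundary: 0.00525857.
k=1: B_{2}/(2)! × [f^{(1)}(45) − f^{(1)}(10)] = 1/12 × (-7.31596e-07 − (-0.000300000)) = 2.49390e-05.
Running total after k=1: 0.00528351.
k=2: B_{4}/(4)! × [f^{(3)}(45) − f^{(3)}(10)] = −1/720 × (-7.22564e-09 − (-6.00000e-05)) = -8.33233e-08.
Running total after k=2: 0.00528343.
k=3: B_{6}/(6)! × [f^{(5)}(45) − f^{(5)}(10)] = 1/30240 × (-1.49865e-10 − (-2.52000e-05)) = 8.33328e-10.
Running total after k=3: 0.00528343.
k=4: B_{8}/(8)! × [f^{(7)}(45) − f^{(7)}(10)] = −1/1209600 × (-5.32854e-12 − (-1.81440e-05)) = -1.50000e-11.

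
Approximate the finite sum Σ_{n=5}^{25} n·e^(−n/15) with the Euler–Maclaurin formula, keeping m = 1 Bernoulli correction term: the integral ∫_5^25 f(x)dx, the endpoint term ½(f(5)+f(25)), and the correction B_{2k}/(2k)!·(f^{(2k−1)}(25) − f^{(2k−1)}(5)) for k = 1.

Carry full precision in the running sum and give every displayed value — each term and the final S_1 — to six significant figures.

S_1 ≈ 105.736

Integral: ∫_5^25 x·e^(−x/15) dx = 101.634.
Boundary: ½(f(5) + f(25)) = ½(3.58266 + 4.72189) = 4.15227.
Integral + boundary = 105.786.
Order-1 term: 1/12 · (-0.125917 − 0.477688) = -0.0503004.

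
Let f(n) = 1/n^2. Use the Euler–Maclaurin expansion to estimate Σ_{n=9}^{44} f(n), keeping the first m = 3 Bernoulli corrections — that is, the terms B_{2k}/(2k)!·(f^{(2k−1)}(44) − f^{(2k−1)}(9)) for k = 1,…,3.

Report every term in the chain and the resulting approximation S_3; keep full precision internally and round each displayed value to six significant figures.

S_3 ≈ 0.0950411

∫_9^44 1/x^2 dx evaluates to 0.0883838.
Boundary: ½(f(9) + f(44)) = ½(0.0123457 + 0.000516529) = 0.00643110.
So far: 0.0948149.
Order-1 term: 1/12 · (-2.34786e-05 − (-0.00274348)) = 0.000226667.
Running total after k=1: 0.0950416.
Order-2 term: −1/720 · (-1.45528e-07 − (-0.000406442)) = -5.64301e-07.
Running total after k=2: 0.0950410.
Order-3 term: 1/30240 · (-2.25509e-09 − (-0.000150534)) = 4.97791e-09.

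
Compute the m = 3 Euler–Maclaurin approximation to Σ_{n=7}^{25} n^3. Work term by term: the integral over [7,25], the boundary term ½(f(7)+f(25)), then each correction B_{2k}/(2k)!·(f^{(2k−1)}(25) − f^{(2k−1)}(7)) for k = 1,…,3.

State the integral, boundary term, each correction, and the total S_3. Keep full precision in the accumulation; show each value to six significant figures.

Integral: ∫_7^25 x^3 dx = 97056.0.
Endpoint term: (f(7) + f(25))/2 = (343.000 + 15625.0)/2 = 7984.00.
Running total after boundary: 105040.
k=1: B_{2}/(2)! × [f^{(1)}(25) − f^{(1)}(7)] = 1/12 × (1875.00 − 147.000) = 144.000.
After k=1: 105184.
k=2: B_{4}/(4)! × [f^{(3)}(25) − f^{(3)}(7)] = −1/720 × (6.00000 − 6.00000) = 0.00000.
After k=2: 105184.
k=3: B_{6}/(6)! × [f^{(5)}(25) − f^{(5)}(7)] = 1/30240 × (0.00000 − 0.00000) = 0.00000.

S_3 ≈ 105184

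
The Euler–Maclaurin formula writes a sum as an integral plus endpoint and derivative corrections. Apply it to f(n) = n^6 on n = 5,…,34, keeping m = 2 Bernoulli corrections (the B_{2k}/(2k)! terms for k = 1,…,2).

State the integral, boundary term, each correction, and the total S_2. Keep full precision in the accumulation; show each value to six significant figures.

The integral term ∫_5^34 x^6 dx = 7.50332e+09.
Endpoint term: (f(5) + f(34))/2 = (15625.0 + 1.54480e+09)/2 = 7.72410e+08.
Running total after boundary: 8.27573e+09.
Order-1 term: 1/12 · (2.72613e+08 − 18750.0) = 2.27161e+07.
Running total after k=1: 8.29845e+09.
Order-2 term: −1/720 · (4.71648e+06 − 15000.0) = -6529.83.

S_2 ≈ 8.29844e+09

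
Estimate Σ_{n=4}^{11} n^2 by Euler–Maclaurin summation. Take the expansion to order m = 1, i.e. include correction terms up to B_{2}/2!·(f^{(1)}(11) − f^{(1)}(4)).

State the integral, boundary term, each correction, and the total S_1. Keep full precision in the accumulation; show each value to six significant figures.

Integral: ∫_4^11 x^2 dx = 422.333.
Boundary: ½(f(4) + f(11)) = ½(16.0000 + 121.000) = 68.5000.
Integral + boundary = 490.833.
k=1: B_{2}/(2)! × [f^{(1)}(11) − f^{(1)}(4)] = 1/12 × (22.0000 − 8.00000) = 1.16667.

S_1 ≈ 492.000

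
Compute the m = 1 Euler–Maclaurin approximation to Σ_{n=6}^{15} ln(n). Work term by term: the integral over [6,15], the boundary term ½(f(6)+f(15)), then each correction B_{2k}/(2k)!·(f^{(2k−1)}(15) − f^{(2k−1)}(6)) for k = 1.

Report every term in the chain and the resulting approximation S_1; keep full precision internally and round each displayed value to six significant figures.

S_1 ≈ 23.1118

∫_6^15 ln(x) dx evaluates to 20.8702.
½[f(6) + f(15)] = ½[1.79176 + 2.70805] = 2.24990.
Running total after boundary: 23.1201.
Correction k=1: B_{2}/2! · (f^{(1)}(15) − f^{(1)}(6)) = 1/12 · (0.0666667 − 0.166667) = -0.00833333.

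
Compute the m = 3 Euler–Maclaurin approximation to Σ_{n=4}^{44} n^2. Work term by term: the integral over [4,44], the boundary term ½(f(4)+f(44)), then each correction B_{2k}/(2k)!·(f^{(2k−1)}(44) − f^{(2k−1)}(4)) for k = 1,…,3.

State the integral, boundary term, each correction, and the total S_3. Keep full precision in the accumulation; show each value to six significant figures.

S_3 ≈ 29356.0

The integral term ∫_4^44 x^2 dx = 28373.3.
½[f(4) + f(44)] = ½[16.0000 + 1936.00] = 976.000.
Integral + boundary = 29349.3.
Correction k=1: B_{2}/2! · (f^{(1)}(44) − f^{(1)}(4)) = 1/12 · (88.0000 − 8.00000) = 6.66667.
Partial sum through k=1: 29356.0.
Correction k=2: B_{4}/4! · (f^{(3)}(44) − f^{(3)}(4)) = −1/720 · (0.00000 − 0.00000) = 0.00000.
Partial sum through k=2: 29356.0.
Correction k=3: B_{6}/6! · (f^{(5)}(44) − f^{(5)}(4)) = 1/30240 · (0.00000 − 0.00000) = 0.00000.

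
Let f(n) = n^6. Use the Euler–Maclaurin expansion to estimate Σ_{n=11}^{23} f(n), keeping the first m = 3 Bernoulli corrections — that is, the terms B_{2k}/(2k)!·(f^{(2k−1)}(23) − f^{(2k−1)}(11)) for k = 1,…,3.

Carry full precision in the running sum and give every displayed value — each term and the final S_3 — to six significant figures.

S_3 ≈ 5.61659e+08

Integral: ∫_11^23 x^6 dx = 4.83620e+08.
Endpoint term: (f(11) + f(23))/2 = (1.77156e+06 + 1.48036e+08)/2 = 7.49037e+07.
Integral + boundary = 5.58523e+08.
k=1: B_{2}/(2)! × [f^{(1)}(23) − f^{(1)}(11)] = 1/12 × (3.86181e+07 − 966306) = 3.13765e+06.
Partial sum through k=1: 5.61661e+08.
k=2: B_{4}/(4)! × [f^{(3)}(23) − f^{(3)}(11)] = −1/720 × (1.46004e+06 − 159720) = -1806.00.
Partial sum through k=2: 5.61659e+08.
k=3: B_{6}/(6)! × [f^{(5)}(23) − f^{(5)}(11)] = 1/30240 × (16560.0 − 7920.00) = 0.285714.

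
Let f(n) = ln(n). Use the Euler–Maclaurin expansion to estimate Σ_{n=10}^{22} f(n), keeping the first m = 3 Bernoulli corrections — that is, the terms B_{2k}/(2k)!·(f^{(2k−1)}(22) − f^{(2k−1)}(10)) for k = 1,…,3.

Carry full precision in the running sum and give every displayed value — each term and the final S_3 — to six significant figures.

Integral: ∫_10^22 ln(x) dx = 32.9771.
Boundary: ½(f(10) + f(22)) = ½(2.30259 + 3.09104) = 2.69681.
Running total after boundary: 35.6739.
Correction k=1: B_{2}/2! · (f^{(1)}(22) − f^{(1)}(10)) = 1/12 · (0.0454545 − 0.100000) = -0.00454545.
Running total after k=1: 35.6694.
Correction k=2: B_{4}/4! · (f^{(3)}(22) − f^{(3)}(10)) = −1/720 · (0.000187829 − 0.00200000) = 2.51690e-06.
Running total after k=2: 35.6694.
Correction k=3: B_{6}/6! · (f^{(5)}(22) − f^{(5)}(10)) = 1/30240 · (4.65691e-06 − 0.000240000) = -7.78251e-09.

S_3 ≈ 35.6694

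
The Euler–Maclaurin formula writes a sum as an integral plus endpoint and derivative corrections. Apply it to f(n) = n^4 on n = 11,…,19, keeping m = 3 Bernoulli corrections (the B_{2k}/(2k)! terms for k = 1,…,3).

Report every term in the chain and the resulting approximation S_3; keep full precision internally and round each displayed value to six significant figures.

Integral: ∫_11^19 x^4 dx = 463010.
Boundary: ½(f(11) + f(19)) = ½(14641.0 + 130321) = 72481.0.
So far: 535491.
k=1: B_{2}/(2)! × [f^{(1)}(19) − f^{(1)}(11)] = 1/12 × (27436.0 − 5324.00) = 1842.67.
Running total after k=1: 537333.
k=2: B_{4}/(4)! × [f^{(3)}(19) − f^{(3)}(11)] = −1/720 × (456.000 − 264.000) = -0.266667.
Running total after k=2: 537333.
k=3: B_{6}/(6)! × [f^{(5)}(19) − f^{(5)}(11)] = 1/30240 × (0.00000 − 0.00000) = 0.00000.

S_3 ≈ 537333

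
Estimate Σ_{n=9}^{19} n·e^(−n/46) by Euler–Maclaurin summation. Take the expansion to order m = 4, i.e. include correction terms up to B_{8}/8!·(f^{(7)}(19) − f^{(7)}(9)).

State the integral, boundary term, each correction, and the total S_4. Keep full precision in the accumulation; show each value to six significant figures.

The integral term ∫_9^19 x·e^(−x/46) dx = 102.130.
½[f(9) + f(19)] = ½[7.40068 + 12.5710] = 9.98586.
Running total after boundary: 112.116.
Order-1 term: 1/12 · (0.388350 − 0.661414) = -0.0227553.
After k=1: 112.093.
Order-2 term: −1/720 · (0.000808893 − 0.00108980) = 3.90145e-07.
After k=2: 112.093.
Order-3 term: 1/30240 · (6.77814e-07 − 8.82333e-07) = -6.76318e-12.
After k=3: 112.093.
Order-4 term: −1/1209600 · (4.59997e-10 − 5.90567e-10) = 1.07944e-16.

S_4 ≈ 112.093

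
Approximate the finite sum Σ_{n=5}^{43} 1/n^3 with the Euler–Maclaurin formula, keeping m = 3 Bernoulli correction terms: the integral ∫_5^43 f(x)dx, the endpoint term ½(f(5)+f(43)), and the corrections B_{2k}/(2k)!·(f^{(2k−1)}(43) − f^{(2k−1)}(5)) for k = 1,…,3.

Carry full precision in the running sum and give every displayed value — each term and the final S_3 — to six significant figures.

S_3 ≈ 0.0241307

The integral term ∫_5^43 1/x^3 dx = 0.0197296.
½[f(5) + f(43)] = ½[0.00800000 + 1.25775e-05] = 0.00400629.
Integral + boundary = 0.0237359.
Correction k=1: B_{2}/2! · (f^{(1)}(43) − f^{(1)}(5)) = 1/12 · (-8.77501e-07 − (-0.00480000)) = 0.000399927.
Partial sum through k=1: 0.0241358.
Correction k=2: B_{4}/4! · (f^{(3)}(43) − f^{(3)}(5)) = −1/720 · (-9.49162e-09 − (-0.00384000)) = -5.33332e-06.
Partial sum through k=2: 0.0241305.
Correction k=3: B_{6}/6! · (f^{(5)}(43) − f^{(5)}(5)) = 1/30240 · (-2.15602e-10 − (-0.00645120)) = 2.13333e-07.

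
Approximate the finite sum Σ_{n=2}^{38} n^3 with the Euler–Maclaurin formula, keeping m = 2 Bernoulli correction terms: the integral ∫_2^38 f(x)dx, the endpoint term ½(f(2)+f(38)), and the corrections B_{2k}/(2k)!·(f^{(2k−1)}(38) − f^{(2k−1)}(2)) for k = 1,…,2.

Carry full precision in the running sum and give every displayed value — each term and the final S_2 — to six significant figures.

Integral: ∫_2^38 x^3 dx = 521280.
Endpoint term: (f(2) + f(38))/2 = (8.00000 + 54872.0)/2 = 27440.0.
Running total after boundary: 548720.
k=1: B_{2}/(2)! × [f^{(1)}(38) − f^{(1)}(2)] = 1/12 × (4332.00 − 12.0000) = 360.000.
Partial sum through k=1: 549080.
k=2: B_{4}/(4)! × [f^{(3)}(38) − f^{(3)}(2)] = −1/720 × (6.00000 − 6.00000) = 0.00000.

S_2 ≈ 549080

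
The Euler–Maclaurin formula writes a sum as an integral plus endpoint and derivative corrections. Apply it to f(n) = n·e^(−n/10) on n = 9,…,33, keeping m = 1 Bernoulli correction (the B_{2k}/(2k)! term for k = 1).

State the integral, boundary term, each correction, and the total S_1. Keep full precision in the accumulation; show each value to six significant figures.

S_1 ≈ 63.8162

∫_9^33 x·e^(−x/10) dx evaluates to 61.3885.
Boundary: ½(f(9) + f(33)) = ½(3.65913 + 1.21714) = 2.43814.
Running total after boundary: 63.8266.
Correction k=1: B_{2}/2! · (f^{(1)}(33) − f^{(1)}(9)) = 1/12 · (-0.0848313 − 0.0406570) = -0.0104574.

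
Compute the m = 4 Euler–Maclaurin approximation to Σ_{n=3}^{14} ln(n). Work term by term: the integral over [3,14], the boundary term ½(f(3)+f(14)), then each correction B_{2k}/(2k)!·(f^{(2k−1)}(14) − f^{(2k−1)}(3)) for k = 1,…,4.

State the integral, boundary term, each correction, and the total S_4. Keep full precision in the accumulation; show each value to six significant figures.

Integral: ∫_3^14 ln(x) dx = 22.6510.
Endpoint term: (f(3) + f(14))/2 = (1.09861 + 2.63906)/2 = 1.86883.
So far: 24.5198.
Correction k=1: B_{2}/2! · (f^{(1)}(14) − f^{(1)}(3)) = 1/12 · (0.0714286 − 0.333333) = -0.0218254.
Running total after k=1: 24.4980.
Correction k=2: B_{4}/4! · (f^{(3)}(14) − f^{(3)}(3)) = −1/720 · (0.000728863 − 0.0740741) = 0.000101868.
Running total after k=2: 24.4981.
Correction k=3: B_{6}/6! · (f^{(5)}(14) − f^{(5)}(3)) = 1/30240 · (4.46243e-05 − 0.0987654) = -3.26458e-06.
Running total after k=3: 24.4981.
Correction k=4: B_{8}/8! · (f^{(7)}(14) − f^{(7)}(3)) = −1/1209600 · (6.83024e-06 − 0.329218) = 2.72165e-07.

S_4 ≈ 24.4981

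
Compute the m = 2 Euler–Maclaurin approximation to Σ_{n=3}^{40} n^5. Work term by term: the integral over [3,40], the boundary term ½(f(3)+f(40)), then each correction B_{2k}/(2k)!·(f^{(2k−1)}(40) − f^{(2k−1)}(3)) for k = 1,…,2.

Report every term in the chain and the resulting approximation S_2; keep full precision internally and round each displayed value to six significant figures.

S_2 ≈ 7.34933e+08

Integral: ∫_3^40 x^5 dx = 6.82667e+08.
Boundary: ½(f(3) + f(40)) = ½(243.000 + 1.02400e+08) = 5.12001e+07.
Integral + boundary = 7.33867e+08.
Order-1 term: 1/12 · (1.28000e+07 − 405.000) = 1.06663e+06.
Partial sum through k=1: 7.34933e+08.
Order-2 term: −1/720 · (96000.0 − 540.000) = -132.583.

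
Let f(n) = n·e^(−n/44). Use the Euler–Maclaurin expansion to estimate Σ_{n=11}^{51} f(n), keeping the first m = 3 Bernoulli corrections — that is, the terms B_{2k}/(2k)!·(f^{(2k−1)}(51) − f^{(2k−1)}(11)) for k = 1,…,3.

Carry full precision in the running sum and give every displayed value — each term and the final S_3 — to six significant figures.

S_3 ≈ 585.366

Integral: ∫_11^51 x·e^(−x/44) dx = 573.134.
½[f(11) + f(51)] = ½[8.56681 + 16.0023] = 12.2846.
So far: 585.418.
Order-1 term: 1/12 · (-0.0499182 − 0.584101) = -0.0528349.
Partial sum through k=1: 585.366.
Order-2 term: −1/720 · (0.000298360 − 0.00110625) = 1.12207e-06.
Partial sum through k=2: 585.366.
Order-3 term: 1/30240 · (3.21541e-07 − 9.86982e-07) = -2.20053e-11.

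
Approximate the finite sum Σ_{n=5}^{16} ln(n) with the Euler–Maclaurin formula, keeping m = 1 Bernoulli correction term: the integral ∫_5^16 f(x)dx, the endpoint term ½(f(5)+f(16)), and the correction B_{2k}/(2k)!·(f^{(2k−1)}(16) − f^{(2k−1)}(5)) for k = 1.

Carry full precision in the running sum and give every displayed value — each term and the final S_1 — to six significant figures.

Integral: ∫_5^16 ln(x) dx = 25.3142.
Endpoint term: (f(5) + f(16))/2 = (1.60944 + 2.77259)/2 = 2.19101.
Running total after boundary: 27.5052.
Correction k=1: B_{2}/2! · (f^{(1)}(16) − f^{(1)}(5)) = 1/12 · (0.0625000 − 0.200000) = -0.0114583.

S_1 ≈ 27.4938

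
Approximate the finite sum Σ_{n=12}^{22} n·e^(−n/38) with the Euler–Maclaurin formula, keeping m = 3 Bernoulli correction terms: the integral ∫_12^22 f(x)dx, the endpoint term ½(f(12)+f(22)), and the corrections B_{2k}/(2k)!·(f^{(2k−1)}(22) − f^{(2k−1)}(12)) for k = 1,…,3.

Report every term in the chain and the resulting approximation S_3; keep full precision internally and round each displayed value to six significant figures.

S_3 ≈ 118.111

The integral term ∫_12^22 x·e^(−x/38) dx = 107.592.
½[f(12) + f(22)] = ½[8.75056 + 12.3307] = 10.5406.
Running total after boundary: 118.133.
Order-1 term: 1/12 · (0.235995 − 0.498935) = -0.0219117.
Running total after k=1: 118.111.
Order-2 term: −1/720 · (0.000939731 − 0.00135551) = 5.77476e-07.
Running total after k=2: 118.111.
Order-3 term: 1/30240 · (1.18839e-06 − 1.63816e-06) = -1.48735e-11.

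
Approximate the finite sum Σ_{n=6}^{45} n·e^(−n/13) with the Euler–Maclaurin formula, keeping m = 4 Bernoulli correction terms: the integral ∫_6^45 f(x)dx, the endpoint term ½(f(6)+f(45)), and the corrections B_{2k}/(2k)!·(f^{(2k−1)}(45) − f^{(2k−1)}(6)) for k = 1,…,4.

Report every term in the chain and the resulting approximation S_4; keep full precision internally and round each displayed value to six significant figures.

The integral term ∫_6^45 x·e^(−x/13) dx = 132.026.
Boundary: ½(f(6) + f(45)) = ½(3.78188 + 1.41217) = 2.59702.
Running total after boundary: 134.623.
Correction k=1: B_{2}/2! · (f^{(1)}(45) − f^{(1)}(6)) = 1/12 · (-0.0772466 − 0.339399) = -0.0347205.
After k=1: 134.588.
Correction k=2: B_{4}/4! · (f^{(3)}(45) − f^{(3)}(6)) = −1/720 · (-8.57026e-05 − 0.00946761) = 1.32685e-05.
After k=2: 134.588.
Correction k=3: B_{6}/6! · (f^{(5)}(45) − f^{(5)}(6)) = 1/30240 · (1.69039e-06 − 0.000100159) = -3.25625e-09.
After k=3: 134.588.
Correction k=4: B_{8}/8! · (f^{(7)}(45) − f^{(7)}(6)) = −1/1209600 · (2.30053e-08 − 8.53831e-07) = 6.86860e-13.

S_4 ≈ 134.588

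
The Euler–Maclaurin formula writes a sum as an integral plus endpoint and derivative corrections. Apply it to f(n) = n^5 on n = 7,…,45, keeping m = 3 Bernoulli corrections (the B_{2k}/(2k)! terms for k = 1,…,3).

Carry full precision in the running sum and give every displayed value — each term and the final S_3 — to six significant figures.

S_3 ≈ 1.47792e+09

∫_7^45 x^5 dx evaluates to 1.38394e+09.
½[f(7) + f(45)] = ½[16807.0 + 1.84528e+08] = 9.22725e+07.
Running total after boundary: 1.47621e+09.
k=1: B_{2}/(2)! × [f^{(1)}(45) − f^{(1)}(7)] = 1/12 × (2.05031e+07 − 12005.0) = 1.70759e+06.
Running total after k=1: 1.47792e+09.
k=2: B_{4}/(4)! × [f^{(3)}(45) − f^{(3)}(7)] = −1/720 × (121500 − 2940.00) = -164.667.
Running total after k=2: 1.47792e+09.
k=3: B_{6}/(6)! × [f^{(5)}(45) − f^{(5)}(7)] = 1/30240 × (120.000 − 120.000) = 0.00000.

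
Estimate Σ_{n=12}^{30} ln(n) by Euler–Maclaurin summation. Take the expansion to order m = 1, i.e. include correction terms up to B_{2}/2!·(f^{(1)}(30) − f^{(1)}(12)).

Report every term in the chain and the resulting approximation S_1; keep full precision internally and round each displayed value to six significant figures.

S_1 ≈ 57.1559

∫_12^30 ln(x) dx evaluates to 54.2170.
Endpoint term: (f(12) + f(30))/2 = (2.48491 + 3.40120)/2 = 2.94305.
Integral + boundary = 57.1601.
Order-1 term: 1/12 · (0.0333333 − 0.0833333) = -0.00416667.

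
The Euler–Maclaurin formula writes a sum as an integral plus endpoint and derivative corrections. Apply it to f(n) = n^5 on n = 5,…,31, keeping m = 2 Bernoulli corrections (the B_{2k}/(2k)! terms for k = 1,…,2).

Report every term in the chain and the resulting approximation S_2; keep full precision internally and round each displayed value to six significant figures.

∫_5^31 x^5 dx evaluates to 1.47915e+08.
Boundary: ½(f(5) + f(31)) = ½(3125.00 + 2.86292e+07) = 1.43161e+07.
Running total after boundary: 1.62231e+08.
Correction k=1: B_{2}/2! · (f^{(1)}(31) − f^{(1)}(5)) = 1/12 · (4.61760e+06 − 3125.00) = 384540.
After k=1: 1.62615e+08.
Correction k=2: B_{4}/4! · (f^{(3)}(31) − f^{(3)}(5)) = −1/720 · (57660.0 − 1500.00) = -78.0000.

S_2 ≈ 1.62615e+08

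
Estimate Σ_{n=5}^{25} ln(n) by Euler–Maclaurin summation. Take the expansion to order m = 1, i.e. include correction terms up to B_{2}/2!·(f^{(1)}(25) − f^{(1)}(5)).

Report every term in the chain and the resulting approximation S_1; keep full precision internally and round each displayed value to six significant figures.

S_1 ≈ 54.8255

Integral: ∫_5^25 ln(x) dx = 52.4247.
Endpoint term: (f(5) + f(25))/2 = (1.60944 + 3.21888)/2 = 2.41416.
So far: 54.8389.
k=1: B_{2}/(2)! × [f^{(1)}(25) − f^{(1)}(5)] = 1/12 × (0.0400000 − 0.200000) = -0.0133333.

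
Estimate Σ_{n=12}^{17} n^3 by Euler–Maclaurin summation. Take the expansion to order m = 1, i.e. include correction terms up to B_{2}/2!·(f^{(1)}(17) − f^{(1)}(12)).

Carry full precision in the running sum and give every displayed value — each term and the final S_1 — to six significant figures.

S_1 ≈ 19053.0

∫_12^17 x^3 dx evaluates to 15696.2.
Endpoint term: (f(12) + f(17))/2 = (1728.00 + 4913.00)/2 = 3320.50.
Integral + boundary = 19016.8.
Order-1 term: 1/12 · (867.000 − 432.000) = 36.2500.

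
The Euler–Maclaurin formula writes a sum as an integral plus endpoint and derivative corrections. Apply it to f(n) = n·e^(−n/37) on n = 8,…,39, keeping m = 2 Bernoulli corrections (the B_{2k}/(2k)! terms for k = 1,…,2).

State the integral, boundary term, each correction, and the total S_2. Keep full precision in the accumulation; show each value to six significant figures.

Integral: ∫_8^39 x·e^(−x/37) dx = 361.216.
Boundary: ½(f(8) + f(39)) = ½(6.44449 + 13.5924) = 10.0184.
So far: 371.234.
Correction k=1: B_{2}/2! · (f^{(1)}(39) − f^{(1)}(8)) = 1/12 · (-0.0188390 − 0.631386) = -0.0541854.
After k=1: 371.180.
Correction k=2: B_{4}/4! · (f^{(3)}(39) − f^{(3)}(8)) = −1/720 · (0.000495402 − 0.00163806) = 1.58703e-06.

S_2 ≈ 371.180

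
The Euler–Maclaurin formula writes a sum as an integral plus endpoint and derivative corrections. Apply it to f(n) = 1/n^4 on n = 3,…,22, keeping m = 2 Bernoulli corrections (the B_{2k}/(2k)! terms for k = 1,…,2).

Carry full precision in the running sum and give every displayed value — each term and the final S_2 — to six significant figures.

Integral: ∫_3^22 1/x^4 dx = 0.0123144.
Boundary: ½(f(3) + f(22)) = ½(0.0123457 + 4.26883e-06) = 0.00617497.
So far: 0.0184893.
Correction k=1: B_{2}/2! · (f^{(1)}(22) − f^{(1)}(3)) = 1/12 · (-7.76152e-07 − (-0.0164609)) = 0.00137168.
Partial sum through k=1: 0.0198610.
Correction k=2: B_{4}/4! · (f^{(3)}(22) − f^{(3)}(3)) = −1/720 · (-4.81086e-08 − (-0.0548697)) = -7.62078e-05.

S_2 ≈ 0.0197848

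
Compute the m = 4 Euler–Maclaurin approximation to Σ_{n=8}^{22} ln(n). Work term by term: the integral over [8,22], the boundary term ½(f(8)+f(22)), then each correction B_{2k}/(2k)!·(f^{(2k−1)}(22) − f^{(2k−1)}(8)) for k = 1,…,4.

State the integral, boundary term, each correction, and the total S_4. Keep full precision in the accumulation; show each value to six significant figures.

S_4 ≈ 39.9460

∫_8^22 ln(x) dx evaluates to 37.3674.
½[f(8) + f(22)] = ½[2.07944 + 3.09104] = 2.58524.
Running total after boundary: 39.9526.
k=1: B_{2}/(2)! × [f^{(1)}(22) − f^{(1)}(8)] = 1/12 × (0.0454545 − 0.125000) = -0.00662879.
Partial sum through k=1: 39.9460.
k=2: B_{4}/(4)! × [f^{(3)}(22) − f^{(3)}(8)] = −1/720 × (0.000187829 − 0.00390625) = 5.16447e-06.
Partial sum through k=2: 39.9460.
k=3: B_{6}/(6)! × [f^{(5)}(22) − f^{(5)}(8)] = 1/30240 × (4.65691e-06 − 0.000732422) = -2.40663e-08.
Partial sum through k=3: 39.9460.
k=4: B_{8}/(8)! × [f^{(7)}(22) − f^{(7)}(8)] = −1/1209600 × (2.88651e-07 − 0.000343323) = 2.83593e-10.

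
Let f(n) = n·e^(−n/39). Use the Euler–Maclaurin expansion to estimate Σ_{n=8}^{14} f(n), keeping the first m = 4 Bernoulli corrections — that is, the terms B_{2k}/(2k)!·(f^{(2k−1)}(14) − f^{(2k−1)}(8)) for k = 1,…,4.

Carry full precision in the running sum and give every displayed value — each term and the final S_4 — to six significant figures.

S_4 ≈ 57.6106

The integral term ∫_8^14 x·e^(−x/39) dx = 49.4803.
Boundary: ½(f(8) + f(14)) = ½(6.51634 + 9.77749) = 8.14692.
Integral + boundary = 57.6272.
Correction k=1: B_{2}/2! · (f^{(1)}(14) − f^{(1)}(8)) = 1/12 · (0.447687 − 0.647457) = -0.0166475.
Partial sum through k=1: 57.6106.
Correction k=2: B_{4}/4! · (f^{(3)}(14) − f^{(3)}(8)) = −1/720 · (0.00121267 − 0.00149674) = 3.94542e-07.
Partial sum through k=2: 57.6106.
Correction k=3: B_{6}/6! · (f^{(5)}(14) − f^{(5)}(8)) = 1/30240 · (1.40105e-06 − 1.68823e-06) = -9.49667e-12.
Partial sum through k=3: 57.6106.
Correction k=4: B_{8}/8! · (f^{(7)}(14) − f^{(7)}(8)) = −1/1209600 · (1.31810e-09 − 1.57292e-09) = 2.10671e-16.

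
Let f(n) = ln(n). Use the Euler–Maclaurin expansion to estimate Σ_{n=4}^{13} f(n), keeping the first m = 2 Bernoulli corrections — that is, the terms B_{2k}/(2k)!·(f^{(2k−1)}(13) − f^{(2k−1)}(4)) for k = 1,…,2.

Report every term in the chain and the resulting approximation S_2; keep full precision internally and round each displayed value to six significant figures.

∫_4^13 ln(x) dx evaluates to 18.7992.
½[f(4) + f(13)] = ½[1.38629 + 2.56495] = 1.97562.
So far: 20.7748.
Order-1 term: 1/12 · (0.0769231 − 0.250000) = -0.0144231.
Partial sum through k=1: 20.7604.
Order-2 term: −1/720 · (0.000910332 − 0.0312500) = 4.21384e-05.

S_2 ≈ 20.7604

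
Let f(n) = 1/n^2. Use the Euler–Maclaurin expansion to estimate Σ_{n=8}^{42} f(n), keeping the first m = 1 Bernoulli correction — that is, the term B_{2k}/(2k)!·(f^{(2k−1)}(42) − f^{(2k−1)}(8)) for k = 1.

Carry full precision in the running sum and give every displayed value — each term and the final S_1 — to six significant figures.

Integral: ∫_8^42 1/x^2 dx = 0.101190.
Boundary: ½(f(8) + f(42)) = ½(0.0156250 + 0.000566893) = 0.00809595.
Integral + boundary = 0.109286.
Correction k=1: B_{2}/2! · (f^{(1)}(42) − f^{(1)}(8)) = 1/12 · (-2.69949e-05 − (-0.00390625)) = 0.000323271.

S_1 ≈ 0.109610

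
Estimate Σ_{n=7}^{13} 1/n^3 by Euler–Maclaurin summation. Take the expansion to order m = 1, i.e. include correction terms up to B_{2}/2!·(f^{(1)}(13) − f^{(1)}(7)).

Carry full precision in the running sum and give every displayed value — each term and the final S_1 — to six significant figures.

S_1 ≈ 0.00902618

Integral: ∫_7^13 1/x^3 dx = 0.00724550.
Endpoint term: (f(7) + f(13))/2 = (0.00291545 + 0.000455166)/2 = 0.00168531.
So far: 0.00893081.
Correction k=1: B_{2}/2! · (f^{(1)}(13) − f^{(1)}(7)) = 1/12 · (-0.000105038 − (-0.00124948)) = 9.53701e-05.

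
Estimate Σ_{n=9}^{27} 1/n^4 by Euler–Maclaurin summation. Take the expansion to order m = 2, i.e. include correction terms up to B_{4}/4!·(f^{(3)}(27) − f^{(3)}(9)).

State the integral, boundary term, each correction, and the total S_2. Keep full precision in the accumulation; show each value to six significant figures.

S_2 ≈ 0.000523048

The integral term ∫_9^27 1/x^4 dx = 0.000440312.
Endpoint term: (f(9) + f(27))/2 = (0.000152416 + 1.88168e-06)/2 = 7.71487e-05.
Running total after boundary: 0.000517461.
k=1: B_{2}/(2)! × [f^{(1)}(27) − f^{(1)}(9)] = 1/12 × (-2.78767e-07 − (-6.77404e-05)) = 5.62180e-06.
Partial sum through k=1: 0.000523083.
k=2: B_{4}/(4)! × [f^{(3)}(27) − f^{(3)}(9)] = −1/720 × (-1.14719e-08 − (-2.50890e-05)) = -3.48299e-08.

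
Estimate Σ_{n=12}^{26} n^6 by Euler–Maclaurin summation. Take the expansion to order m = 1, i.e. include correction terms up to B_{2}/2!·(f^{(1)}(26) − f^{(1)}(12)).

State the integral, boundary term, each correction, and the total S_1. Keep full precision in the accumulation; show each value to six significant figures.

∫_12^26 x^6 dx evaluates to 1.14228e+09.
Boundary: ½(f(12) + f(26)) = ½(2.98598e+06 + 3.08916e+08) = 1.55951e+08.
Running total after boundary: 1.29823e+09.
k=1: B_{2}/(2)! × [f^{(1)}(26) − f^{(1)}(12)] = 1/12 × (7.12883e+07 − 1.49299e+06) = 5.81627e+06.

S_1 ≈ 1.30405e+09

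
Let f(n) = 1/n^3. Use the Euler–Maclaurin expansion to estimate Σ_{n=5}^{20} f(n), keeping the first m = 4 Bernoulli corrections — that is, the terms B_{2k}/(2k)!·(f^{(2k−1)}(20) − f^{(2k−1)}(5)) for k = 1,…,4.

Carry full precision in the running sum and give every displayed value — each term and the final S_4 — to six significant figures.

The integral term ∫_5^20 1/x^3 dx = 0.0187500.
½[f(5) + f(20)] = ½[0.00800000 + 0.000125000] = 0.00406250.
So far: 0.0228125.
Correction k=1: B_{2}/2! · (f^{(1)}(20) − f^{(1)}(5)) = 1/12 · (-1.87500e-05 − (-0.00480000)) = 0.000398437.
Partial sum through k=1: 0.0232109.
Correction k=2: B_{4}/4! · (f^{(3)}(20) − f^{(3)}(5)) = −1/720 · (-9.37500e-07 − (-0.00384000)) = -5.33203e-06.
Partial sum through k=2: 0.0232056.
Correction k=3: B_{6}/6! · (f^{(5)}(20) − f^{(5)}(5)) = 1/30240 · (-9.84375e-08 − (-0.00645120)) = 2.13330e-07.
Partial sum through k=3: 0.0232058.
Correction k=4: B_{8}/8! · (f^{(7)}(20) − f^{(7)}(5)) = −1/1209600 · (-1.77188e-08 − (-0.0185795)) = -1.53600e-08.

S_4 ≈ 0.0232058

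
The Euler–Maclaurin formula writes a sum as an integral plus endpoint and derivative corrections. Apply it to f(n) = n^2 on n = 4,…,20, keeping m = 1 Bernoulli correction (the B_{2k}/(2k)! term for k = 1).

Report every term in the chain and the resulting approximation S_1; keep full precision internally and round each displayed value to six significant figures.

The integral term ∫_4^20 x^2 dx = 2645.33.
½[f(4) + f(20)] = ½[16.0000 + 400.000] = 208.000.
So far: 2853.33.
k=1: B_{2}/(2)! × [f^{(1)}(20) − f^{(1)}(4)] = 1/12 × (40.0000 − 8.00000) = 2.66667.

S_1 ≈ 2856.00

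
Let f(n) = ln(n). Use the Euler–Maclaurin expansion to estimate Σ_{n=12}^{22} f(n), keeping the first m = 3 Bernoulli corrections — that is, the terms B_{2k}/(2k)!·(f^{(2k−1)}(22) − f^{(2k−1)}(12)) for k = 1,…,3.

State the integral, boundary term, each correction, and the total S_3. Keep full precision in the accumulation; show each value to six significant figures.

Integral: ∫_12^22 ln(x) dx = 28.1841.
Endpoint term: (f(12) + f(22))/2 = (2.48491 + 3.09104)/2 = 2.78797.
Running total after boundary: 30.9720.
Order-1 term: 1/12 · (0.0454545 − 0.0833333) = -0.00315657.
Partial sum through k=1: 30.9689.
Order-2 term: −1/720 · (0.000187829 − 0.00115741) = 1.34664e-06.
Partial sum through k=2: 30.9689.
Order-3 term: 1/30240 · (4.65691e-06 − 9.64506e-05) = -3.03551e-09.

S_3 ≈ 30.9689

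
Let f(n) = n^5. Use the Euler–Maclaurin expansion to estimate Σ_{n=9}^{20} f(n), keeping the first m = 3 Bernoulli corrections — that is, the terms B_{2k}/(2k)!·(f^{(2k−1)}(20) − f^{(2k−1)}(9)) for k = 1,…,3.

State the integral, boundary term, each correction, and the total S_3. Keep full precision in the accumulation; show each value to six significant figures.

S_3 ≈ 1.22715e+07

∫_9^20 x^5 dx evaluates to 1.05781e+07.
½[f(9) + f(20)] = ½[59049.0 + 3.20000e+06] = 1.62952e+06.
Integral + boundary = 1.22076e+07.
k=1: B_{2}/(2)! × [f^{(1)}(20) − f^{(1)}(9)] = 1/12 × (800000 − 32805.0) = 63932.9.
Partial sum through k=1: 1.22716e+07.
k=2: B_{4}/(4)! × [f^{(3)}(20) − f^{(3)}(9)] = −1/720 × (24000.0 − 4860.00) = -26.5833.
Partial sum through k=2: 1.22715e+07.
k=3: B_{6}/(6)! × [f^{(5)}(20) − f^{(5)}(9)] = 1/30240 × (120.000 − 120.000) = 0.00000.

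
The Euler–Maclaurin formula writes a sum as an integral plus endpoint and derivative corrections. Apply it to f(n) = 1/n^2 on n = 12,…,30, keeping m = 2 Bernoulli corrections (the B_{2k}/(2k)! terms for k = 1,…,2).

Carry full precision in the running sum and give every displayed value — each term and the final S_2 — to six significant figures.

S_2 ≈ 0.0541179

Integral: ∫_12^30 1/x^2 dx = 0.0500000.
½[f(12) + f(30)] = ½[0.00694444 + 0.00111111] = 0.00402778.
So far: 0.0540278.
Correction k=1: B_{2}/2! · (f^{(1)}(30) − f^{(1)}(12)) = 1/12 · (-7.40741e-05 − (-0.00115741)) = 9.02778e-05.
Partial sum through k=1: 0.0541181.
Correction k=2: B_{4}/4! · (f^{(3)}(30) − f^{(3)}(12)) = −1/720 · (-9.87654e-07 − (-9.64506e-05)) = -1.32587e-07.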